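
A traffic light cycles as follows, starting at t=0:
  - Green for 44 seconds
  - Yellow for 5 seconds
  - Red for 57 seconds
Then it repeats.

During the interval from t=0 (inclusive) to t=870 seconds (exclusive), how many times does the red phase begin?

Answer: 8

Derivation:
Cycle = 44+5+57 = 106s
red phase starts at t = k*106 + 49 for k=0,1,2,...
Need k*106+49 < 870 → k < 7.745
k ∈ {0, ..., 7} → 8 starts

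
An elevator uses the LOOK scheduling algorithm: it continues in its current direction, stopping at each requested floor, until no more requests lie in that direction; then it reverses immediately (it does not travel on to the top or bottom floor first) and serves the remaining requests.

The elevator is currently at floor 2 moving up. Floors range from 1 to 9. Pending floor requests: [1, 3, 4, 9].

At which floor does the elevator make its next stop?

Answer: 3

Derivation:
Current floor: 2, direction: up
Requests above: [3, 4, 9]
Requests below: [1]
Moving up and requests lie above → nearest above is min([3, 4, 9]) = 3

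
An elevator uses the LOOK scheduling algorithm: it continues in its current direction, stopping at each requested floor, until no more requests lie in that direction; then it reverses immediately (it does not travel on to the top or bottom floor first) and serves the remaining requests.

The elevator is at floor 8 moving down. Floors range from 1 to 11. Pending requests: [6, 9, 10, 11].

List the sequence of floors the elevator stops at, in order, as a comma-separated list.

Current: 8, moving DOWN
Serve below first (descending): [6]
Then reverse, serve above (ascending): [9, 10, 11]

Answer: 6, 9, 10, 11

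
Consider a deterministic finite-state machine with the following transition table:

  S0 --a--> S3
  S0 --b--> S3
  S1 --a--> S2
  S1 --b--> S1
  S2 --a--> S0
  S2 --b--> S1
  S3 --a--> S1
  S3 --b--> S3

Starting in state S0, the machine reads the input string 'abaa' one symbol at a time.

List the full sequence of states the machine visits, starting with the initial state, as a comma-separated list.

Answer: S0, S3, S3, S1, S2

Derivation:
Start: S0
  read 'a': S0 --a--> S3
  read 'b': S3 --b--> S3
  read 'a': S3 --a--> S1
  read 'a': S1 --a--> S2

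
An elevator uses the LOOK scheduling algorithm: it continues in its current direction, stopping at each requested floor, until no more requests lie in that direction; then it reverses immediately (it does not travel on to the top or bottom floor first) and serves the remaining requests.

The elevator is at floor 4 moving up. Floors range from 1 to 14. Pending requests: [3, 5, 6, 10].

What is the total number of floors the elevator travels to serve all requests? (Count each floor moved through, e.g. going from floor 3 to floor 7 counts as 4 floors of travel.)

Answer: 13

Derivation:
Start at floor 4 moving up, LOOK stop order: [5, 6, 10, 3]
  4 → 5: |5-4| = 1, total = 1
  5 → 6: |6-5| = 1, total = 2
  6 → 10: |10-6| = 4, total = 6
  10 → 3: |3-10| = 7, total = 13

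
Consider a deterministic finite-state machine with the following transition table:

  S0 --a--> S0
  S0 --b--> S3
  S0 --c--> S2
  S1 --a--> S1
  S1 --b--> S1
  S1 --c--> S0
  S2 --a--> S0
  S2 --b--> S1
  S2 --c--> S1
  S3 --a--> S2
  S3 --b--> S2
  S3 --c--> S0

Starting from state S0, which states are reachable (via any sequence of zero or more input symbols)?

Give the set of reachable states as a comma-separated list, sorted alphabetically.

BFS from S0:
  visit S0: S0--a-->S0 (seen), S0--b-->S3 (new), S0--c-->S2 (new)
  visit S3: S3--a-->S2 (seen), S3--b-->S2 (seen), S3--c-->S0 (seen)
  visit S2: S2--a-->S0 (seen), S2--b-->S1 (new), S2--c-->S1 (seen)
  visit S1: S1--a-->S1 (seen), S1--b-->S1 (seen), S1--c-->S0 (seen)

Answer: S0, S1, S2, S3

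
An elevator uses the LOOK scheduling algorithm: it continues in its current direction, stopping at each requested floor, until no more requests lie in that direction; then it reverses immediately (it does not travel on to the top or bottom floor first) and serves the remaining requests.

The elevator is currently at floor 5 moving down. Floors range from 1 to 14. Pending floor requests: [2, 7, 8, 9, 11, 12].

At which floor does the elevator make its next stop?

Current floor: 5, direction: down
Requests above: [7, 8, 9, 11, 12]
Requests below: [2]
Moving down and requests lie below → nearest below is max([2]) = 2

Answer: 2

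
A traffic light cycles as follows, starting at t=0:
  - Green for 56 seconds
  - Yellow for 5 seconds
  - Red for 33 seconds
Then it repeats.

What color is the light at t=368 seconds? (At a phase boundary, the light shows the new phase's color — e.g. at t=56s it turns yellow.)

Cycle length = 56 + 5 + 33 = 94s
t = 368, phase_t = 368 mod 94 = 86
86 >= 61 → RED

Answer: red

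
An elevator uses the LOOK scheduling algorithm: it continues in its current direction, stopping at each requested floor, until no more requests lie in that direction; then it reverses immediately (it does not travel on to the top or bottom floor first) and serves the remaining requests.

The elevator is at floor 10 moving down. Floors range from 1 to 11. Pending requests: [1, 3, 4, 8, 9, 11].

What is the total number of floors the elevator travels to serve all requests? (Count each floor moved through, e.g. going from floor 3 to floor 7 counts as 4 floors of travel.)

Answer: 19

Derivation:
Start at floor 10 moving down, LOOK stop order: [9, 8, 4, 3, 1, 11]
  10 → 9: |9-10| = 1, total = 1
  9 → 8: |8-9| = 1, total = 2
  8 → 4: |4-8| = 4, total = 6
  4 → 3: |3-4| = 1, total = 7
  3 → 1: |1-3| = 2, total = 9
  1 → 11: |11-1| = 10, total = 19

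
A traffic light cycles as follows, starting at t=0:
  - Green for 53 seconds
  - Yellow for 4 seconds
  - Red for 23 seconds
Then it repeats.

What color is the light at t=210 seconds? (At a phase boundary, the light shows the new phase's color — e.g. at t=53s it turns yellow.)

Answer: green

Derivation:
Cycle length = 53 + 4 + 23 = 80s
t = 210, phase_t = 210 mod 80 = 50
50 < 53 (green end) → GREEN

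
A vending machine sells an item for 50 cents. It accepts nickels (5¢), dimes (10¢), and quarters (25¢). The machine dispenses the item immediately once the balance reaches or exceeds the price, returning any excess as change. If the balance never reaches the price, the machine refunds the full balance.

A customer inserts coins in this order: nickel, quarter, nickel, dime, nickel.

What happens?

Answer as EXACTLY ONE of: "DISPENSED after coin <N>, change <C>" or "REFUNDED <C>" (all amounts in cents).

Price: 50¢
Coin 1 (nickel, 5¢): balance = 5¢
Coin 2 (quarter, 25¢): balance = 30¢
Coin 3 (nickel, 5¢): balance = 35¢
Coin 4 (dime, 10¢): balance = 45¢
Coin 5 (nickel, 5¢): balance = 50¢
  → balance >= price → DISPENSE, change = 50 - 50 = 0¢

Answer: DISPENSED after coin 5, change 0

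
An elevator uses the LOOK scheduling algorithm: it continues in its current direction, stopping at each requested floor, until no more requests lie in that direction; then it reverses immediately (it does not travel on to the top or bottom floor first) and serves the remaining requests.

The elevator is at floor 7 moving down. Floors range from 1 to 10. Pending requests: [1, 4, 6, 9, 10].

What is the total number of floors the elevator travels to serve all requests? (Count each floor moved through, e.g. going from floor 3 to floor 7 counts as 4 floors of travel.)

Start at floor 7 moving down, LOOK stop order: [6, 4, 1, 9, 10]
  7 → 6: |6-7| = 1, total = 1
  6 → 4: |4-6| = 2, total = 3
  4 → 1: |1-4| = 3, total = 6
  1 → 9: |9-1| = 8, total = 14
  9 → 10: |10-9| = 1, total = 15

Answer: 15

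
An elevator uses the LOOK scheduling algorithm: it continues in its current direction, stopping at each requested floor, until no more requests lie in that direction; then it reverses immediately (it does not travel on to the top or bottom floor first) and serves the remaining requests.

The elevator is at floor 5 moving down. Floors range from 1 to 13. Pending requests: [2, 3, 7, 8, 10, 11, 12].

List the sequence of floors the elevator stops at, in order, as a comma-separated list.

Current: 5, moving DOWN
Serve below first (descending): [3, 2]
Then reverse, serve above (ascending): [7, 8, 10, 11, 12]

Answer: 3, 2, 7, 8, 10, 11, 12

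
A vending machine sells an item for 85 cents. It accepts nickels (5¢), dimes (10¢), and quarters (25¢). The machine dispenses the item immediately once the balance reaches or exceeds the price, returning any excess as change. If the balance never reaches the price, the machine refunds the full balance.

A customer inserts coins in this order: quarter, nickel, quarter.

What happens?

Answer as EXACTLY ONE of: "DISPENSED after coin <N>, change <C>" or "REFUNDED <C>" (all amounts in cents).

Answer: REFUNDED 55

Derivation:
Price: 85¢
Coin 1 (quarter, 25¢): balance = 25¢
Coin 2 (nickel, 5¢): balance = 30¢
Coin 3 (quarter, 25¢): balance = 55¢
All coins inserted, balance 55¢ < price 85¢ → REFUND 55¢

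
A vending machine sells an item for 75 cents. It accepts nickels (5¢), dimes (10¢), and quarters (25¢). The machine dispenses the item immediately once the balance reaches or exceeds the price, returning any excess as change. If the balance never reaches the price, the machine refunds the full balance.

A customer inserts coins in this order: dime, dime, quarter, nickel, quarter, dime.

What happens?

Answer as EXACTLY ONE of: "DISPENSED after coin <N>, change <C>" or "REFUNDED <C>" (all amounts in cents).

Answer: DISPENSED after coin 5, change 0

Derivation:
Price: 75¢
Coin 1 (dime, 10¢): balance = 10¢
Coin 2 (dime, 10¢): balance = 20¢
Coin 3 (quarter, 25¢): balance = 45¢
Coin 4 (nickel, 5¢): balance = 50¢
Coin 5 (quarter, 25¢): balance = 75¢
  → balance >= price → DISPENSE, change = 75 - 75 = 0¢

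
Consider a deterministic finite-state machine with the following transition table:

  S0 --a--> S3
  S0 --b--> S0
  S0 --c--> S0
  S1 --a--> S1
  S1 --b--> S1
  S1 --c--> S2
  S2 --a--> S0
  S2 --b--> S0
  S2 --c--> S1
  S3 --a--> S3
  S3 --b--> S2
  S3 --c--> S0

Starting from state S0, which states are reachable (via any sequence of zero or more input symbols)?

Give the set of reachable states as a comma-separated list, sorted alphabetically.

BFS from S0:
  visit S0: S0--a-->S3 (new), S0--b-->S0 (seen), S0--c-->S0 (seen)
  visit S3: S3--a-->S3 (seen), S3--b-->S2 (new), S3--c-->S0 (seen)
  visit S2: S2--a-->S0 (seen), S2--b-->S0 (seen), S2--c-->S1 (new)
  visit S1: S1--a-->S1 (seen), S1--b-->S1 (seen), S1--c-->S2 (seen)

Answer: S0, S1, S2, S3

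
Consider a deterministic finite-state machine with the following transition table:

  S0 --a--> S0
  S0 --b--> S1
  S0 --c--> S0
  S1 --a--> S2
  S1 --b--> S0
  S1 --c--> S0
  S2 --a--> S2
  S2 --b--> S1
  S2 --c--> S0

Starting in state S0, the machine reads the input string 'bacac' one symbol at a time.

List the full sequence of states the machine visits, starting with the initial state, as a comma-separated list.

Start: S0
  read 'b': S0 --b--> S1
  read 'a': S1 --a--> S2
  read 'c': S2 --c--> S0
  read 'a': S0 --a--> S0
  read 'c': S0 --c--> S0

Answer: S0, S1, S2, S0, S0, S0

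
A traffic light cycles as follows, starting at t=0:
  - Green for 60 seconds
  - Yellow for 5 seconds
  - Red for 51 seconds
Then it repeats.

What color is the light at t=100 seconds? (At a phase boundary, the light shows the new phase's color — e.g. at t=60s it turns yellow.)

Answer: red

Derivation:
Cycle length = 60 + 5 + 51 = 116s
t = 100, phase_t = 100 mod 116 = 100
100 >= 65 → RED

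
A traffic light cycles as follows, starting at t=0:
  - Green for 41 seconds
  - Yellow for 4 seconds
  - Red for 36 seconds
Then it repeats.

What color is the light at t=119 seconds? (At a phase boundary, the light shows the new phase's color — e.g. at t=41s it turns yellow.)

Cycle length = 41 + 4 + 36 = 81s
t = 119, phase_t = 119 mod 81 = 38
38 < 41 (green end) → GREEN

Answer: green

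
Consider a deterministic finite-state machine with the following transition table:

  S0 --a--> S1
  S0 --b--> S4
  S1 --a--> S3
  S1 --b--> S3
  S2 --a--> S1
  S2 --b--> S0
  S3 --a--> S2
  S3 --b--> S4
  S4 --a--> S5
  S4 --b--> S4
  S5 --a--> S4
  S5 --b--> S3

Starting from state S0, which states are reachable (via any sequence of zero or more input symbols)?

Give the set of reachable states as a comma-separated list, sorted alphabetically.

Answer: S0, S1, S2, S3, S4, S5

Derivation:
BFS from S0:
  visit S0: S0--a-->S1 (new), S0--b-->S4 (new)
  visit S1: S1--a-->S3 (new), S1--b-->S3 (seen)
  visit S4: S4--a-->S5 (new), S4--b-->S4 (seen)
  visit S3: S3--a-->S2 (new), S3--b-->S4 (seen)
  visit S5: S5--a-->S4 (seen), S5--b-->S3 (seen)
  visit S2: S2--a-->S1 (seen), S2--b-->S0 (seen)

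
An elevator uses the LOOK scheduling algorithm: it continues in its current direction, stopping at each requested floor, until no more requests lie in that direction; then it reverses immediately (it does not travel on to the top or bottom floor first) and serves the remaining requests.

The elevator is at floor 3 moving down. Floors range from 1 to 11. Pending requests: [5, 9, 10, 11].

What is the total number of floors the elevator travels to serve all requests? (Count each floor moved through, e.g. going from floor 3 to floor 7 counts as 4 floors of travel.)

Answer: 8

Derivation:
Start at floor 3 moving down, LOOK stop order: [5, 9, 10, 11]
  3 → 5: |5-3| = 2, total = 2
  5 → 9: |9-5| = 4, total = 6
  9 → 10: |10-9| = 1, total = 7
  10 → 11: |11-10| = 1, total = 8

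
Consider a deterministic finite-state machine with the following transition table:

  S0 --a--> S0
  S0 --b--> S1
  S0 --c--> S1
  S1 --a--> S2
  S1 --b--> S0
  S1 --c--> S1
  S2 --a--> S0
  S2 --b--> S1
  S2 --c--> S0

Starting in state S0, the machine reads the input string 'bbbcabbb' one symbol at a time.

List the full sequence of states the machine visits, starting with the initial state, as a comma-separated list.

Start: S0
  read 'b': S0 --b--> S1
  read 'b': S1 --b--> S0
  read 'b': S0 --b--> S1
  read 'c': S1 --c--> S1
  read 'a': S1 --a--> S2
  read 'b': S2 --b--> S1
  read 'b': S1 --b--> S0
  read 'b': S0 --b--> S1

Answer: S0, S1, S0, S1, S1, S2, S1, S0, S1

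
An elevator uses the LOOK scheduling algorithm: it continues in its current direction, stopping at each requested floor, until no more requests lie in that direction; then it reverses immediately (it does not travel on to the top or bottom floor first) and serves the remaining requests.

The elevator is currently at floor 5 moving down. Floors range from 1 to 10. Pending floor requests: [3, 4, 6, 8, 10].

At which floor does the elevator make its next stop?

Current floor: 5, direction: down
Requests above: [6, 8, 10]
Requests below: [3, 4]
Moving down and requests lie below → nearest below is max([3, 4]) = 4

Answer: 4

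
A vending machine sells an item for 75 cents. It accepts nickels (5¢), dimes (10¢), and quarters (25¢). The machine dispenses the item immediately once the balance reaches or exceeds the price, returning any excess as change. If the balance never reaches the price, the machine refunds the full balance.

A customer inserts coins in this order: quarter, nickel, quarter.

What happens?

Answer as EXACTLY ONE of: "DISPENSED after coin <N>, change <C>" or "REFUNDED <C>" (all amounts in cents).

Price: 75¢
Coin 1 (quarter, 25¢): balance = 25¢
Coin 2 (nickel, 5¢): balance = 30¢
Coin 3 (quarter, 25¢): balance = 55¢
All coins inserted, balance 55¢ < price 75¢ → REFUND 55¢

Answer: REFUNDED 55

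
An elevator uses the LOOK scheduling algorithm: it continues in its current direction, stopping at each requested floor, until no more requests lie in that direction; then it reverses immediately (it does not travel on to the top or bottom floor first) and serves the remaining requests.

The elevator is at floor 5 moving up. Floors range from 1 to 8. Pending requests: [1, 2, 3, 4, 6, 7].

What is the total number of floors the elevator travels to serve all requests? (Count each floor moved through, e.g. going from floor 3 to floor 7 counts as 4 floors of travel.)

Start at floor 5 moving up, LOOK stop order: [6, 7, 4, 3, 2, 1]
  5 → 6: |6-5| = 1, total = 1
  6 → 7: |7-6| = 1, total = 2
  7 → 4: |4-7| = 3, total = 5
  4 → 3: |3-4| = 1, total = 6
  3 → 2: |2-3| = 1, total = 7
  2 → 1: |1-2| = 1, total = 8

Answer: 8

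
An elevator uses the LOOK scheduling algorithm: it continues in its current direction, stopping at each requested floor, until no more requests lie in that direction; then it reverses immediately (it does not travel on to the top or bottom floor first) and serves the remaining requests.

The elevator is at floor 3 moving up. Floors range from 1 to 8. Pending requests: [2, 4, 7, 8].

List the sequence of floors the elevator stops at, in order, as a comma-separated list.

Answer: 4, 7, 8, 2

Derivation:
Current: 3, moving UP
Serve above first (ascending): [4, 7, 8]
Then reverse, serve below (descending): [2]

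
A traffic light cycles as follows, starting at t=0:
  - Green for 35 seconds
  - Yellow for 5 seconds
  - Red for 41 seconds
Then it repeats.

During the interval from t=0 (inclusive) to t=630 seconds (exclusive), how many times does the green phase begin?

Cycle = 35+5+41 = 81s
green phase starts at t = k*81 + 0 for k=0,1,2,...
Need k*81+0 < 630 → k < 7.778
k ∈ {0, ..., 7} → 8 starts

Answer: 8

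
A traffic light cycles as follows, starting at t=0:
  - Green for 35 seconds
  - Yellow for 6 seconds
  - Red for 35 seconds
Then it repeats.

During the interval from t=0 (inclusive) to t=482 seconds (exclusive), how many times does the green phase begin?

Cycle = 35+6+35 = 76s
green phase starts at t = k*76 + 0 for k=0,1,2,...
Need k*76+0 < 482 → k < 6.342
k ∈ {0, ..., 6} → 7 starts

Answer: 7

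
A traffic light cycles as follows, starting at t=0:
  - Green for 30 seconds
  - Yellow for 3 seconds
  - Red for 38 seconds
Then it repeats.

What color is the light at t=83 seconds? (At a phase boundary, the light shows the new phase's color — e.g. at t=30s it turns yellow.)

Cycle length = 30 + 3 + 38 = 71s
t = 83, phase_t = 83 mod 71 = 12
12 < 30 (green end) → GREEN

Answer: green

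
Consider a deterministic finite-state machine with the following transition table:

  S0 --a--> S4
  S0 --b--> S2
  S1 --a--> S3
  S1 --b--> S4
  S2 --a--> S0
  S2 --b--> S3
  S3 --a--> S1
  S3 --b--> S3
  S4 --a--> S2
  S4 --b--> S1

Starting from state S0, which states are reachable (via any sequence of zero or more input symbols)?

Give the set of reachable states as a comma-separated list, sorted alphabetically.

Answer: S0, S1, S2, S3, S4

Derivation:
BFS from S0:
  visit S0: S0--a-->S4 (new), S0--b-->S2 (new)
  visit S4: S4--a-->S2 (seen), S4--b-->S1 (new)
  visit S2: S2--a-->S0 (seen), S2--b-->S3 (new)
  visit S1: S1--a-->S3 (seen), S1--b-->S4 (seen)
  visit S3: S3--a-->S1 (seen), S3--b-->S3 (seen)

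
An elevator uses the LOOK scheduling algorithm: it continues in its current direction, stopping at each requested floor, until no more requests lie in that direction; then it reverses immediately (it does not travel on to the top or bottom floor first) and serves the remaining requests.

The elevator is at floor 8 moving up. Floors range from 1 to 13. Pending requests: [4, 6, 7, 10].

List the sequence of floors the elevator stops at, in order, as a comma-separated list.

Answer: 10, 7, 6, 4

Derivation:
Current: 8, moving UP
Serve above first (ascending): [10]
Then reverse, serve below (descending): [7, 6, 4]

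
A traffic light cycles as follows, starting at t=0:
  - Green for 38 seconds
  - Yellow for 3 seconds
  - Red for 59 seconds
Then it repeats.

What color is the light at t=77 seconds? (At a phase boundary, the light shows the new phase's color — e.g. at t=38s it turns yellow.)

Answer: red

Derivation:
Cycle length = 38 + 3 + 59 = 100s
t = 77, phase_t = 77 mod 100 = 77
77 >= 41 → RED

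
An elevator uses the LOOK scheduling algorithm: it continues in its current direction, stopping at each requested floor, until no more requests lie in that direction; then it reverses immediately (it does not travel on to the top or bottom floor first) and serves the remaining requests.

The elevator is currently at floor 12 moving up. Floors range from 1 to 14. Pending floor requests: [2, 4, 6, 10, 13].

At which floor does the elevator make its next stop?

Answer: 13

Derivation:
Current floor: 12, direction: up
Requests above: [13]
Requests below: [2, 4, 6, 10]
Moving up and requests lie above → nearest above is min([13]) = 13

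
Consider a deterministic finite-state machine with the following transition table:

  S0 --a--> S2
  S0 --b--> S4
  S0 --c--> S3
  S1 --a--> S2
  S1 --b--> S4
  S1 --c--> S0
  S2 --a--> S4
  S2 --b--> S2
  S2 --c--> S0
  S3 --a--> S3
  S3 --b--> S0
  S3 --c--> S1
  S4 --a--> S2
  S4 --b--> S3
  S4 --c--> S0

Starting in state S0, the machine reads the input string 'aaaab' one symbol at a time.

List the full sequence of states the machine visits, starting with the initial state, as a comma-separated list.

Start: S0
  read 'a': S0 --a--> S2
  read 'a': S2 --a--> S4
  read 'a': S4 --a--> S2
  read 'a': S2 --a--> S4
  read 'b': S4 --b--> S3

Answer: S0, S2, S4, S2, S4, S3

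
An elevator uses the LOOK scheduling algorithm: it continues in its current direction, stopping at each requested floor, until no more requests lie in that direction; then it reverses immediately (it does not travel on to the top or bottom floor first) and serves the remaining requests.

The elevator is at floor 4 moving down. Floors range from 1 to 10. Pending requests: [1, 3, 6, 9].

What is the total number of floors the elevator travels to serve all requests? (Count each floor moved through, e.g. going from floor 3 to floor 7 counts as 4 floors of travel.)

Answer: 11

Derivation:
Start at floor 4 moving down, LOOK stop order: [3, 1, 6, 9]
  4 → 3: |3-4| = 1, total = 1
  3 → 1: |1-3| = 2, total = 3
  1 → 6: |6-1| = 5, total = 8
  6 → 9: |9-6| = 3, total = 11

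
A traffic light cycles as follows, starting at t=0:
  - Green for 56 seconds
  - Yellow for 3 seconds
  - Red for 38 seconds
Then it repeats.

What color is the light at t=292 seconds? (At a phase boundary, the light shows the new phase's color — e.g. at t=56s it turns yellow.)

Answer: green

Derivation:
Cycle length = 56 + 3 + 38 = 97s
t = 292, phase_t = 292 mod 97 = 1
1 < 56 (green end) → GREEN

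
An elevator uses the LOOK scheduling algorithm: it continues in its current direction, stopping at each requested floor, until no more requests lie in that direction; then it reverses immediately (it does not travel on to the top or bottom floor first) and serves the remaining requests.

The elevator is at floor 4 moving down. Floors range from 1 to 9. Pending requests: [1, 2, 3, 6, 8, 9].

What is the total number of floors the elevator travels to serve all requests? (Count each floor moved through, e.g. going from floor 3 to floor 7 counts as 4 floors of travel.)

Start at floor 4 moving down, LOOK stop order: [3, 2, 1, 6, 8, 9]
  4 → 3: |3-4| = 1, total = 1
  3 → 2: |2-3| = 1, total = 2
  2 → 1: |1-2| = 1, total = 3
  1 → 6: |6-1| = 5, total = 8
  6 → 8: |8-6| = 2, total = 10
  8 → 9: |9-8| = 1, total = 11

Answer: 11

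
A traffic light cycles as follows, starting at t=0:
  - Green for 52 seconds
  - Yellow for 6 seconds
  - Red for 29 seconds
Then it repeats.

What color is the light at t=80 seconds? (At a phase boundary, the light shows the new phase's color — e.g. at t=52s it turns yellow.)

Answer: red

Derivation:
Cycle length = 52 + 6 + 29 = 87s
t = 80, phase_t = 80 mod 87 = 80
80 >= 58 → RED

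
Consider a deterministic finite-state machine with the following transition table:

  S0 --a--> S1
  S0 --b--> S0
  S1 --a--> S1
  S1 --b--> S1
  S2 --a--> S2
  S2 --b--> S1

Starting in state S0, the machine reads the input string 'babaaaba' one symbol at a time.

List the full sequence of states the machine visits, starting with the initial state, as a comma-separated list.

Start: S0
  read 'b': S0 --b--> S0
  read 'a': S0 --a--> S1
  read 'b': S1 --b--> S1
  read 'a': S1 --a--> S1
  read 'a': S1 --a--> S1
  read 'a': S1 --a--> S1
  read 'b': S1 --b--> S1
  read 'a': S1 --a--> S1

Answer: S0, S0, S1, S1, S1, S1, S1, S1, S1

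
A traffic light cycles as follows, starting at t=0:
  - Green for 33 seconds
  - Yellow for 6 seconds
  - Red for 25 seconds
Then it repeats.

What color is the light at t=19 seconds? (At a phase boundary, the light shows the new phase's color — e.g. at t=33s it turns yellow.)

Cycle length = 33 + 6 + 25 = 64s
t = 19, phase_t = 19 mod 64 = 19
19 < 33 (green end) → GREEN

Answer: green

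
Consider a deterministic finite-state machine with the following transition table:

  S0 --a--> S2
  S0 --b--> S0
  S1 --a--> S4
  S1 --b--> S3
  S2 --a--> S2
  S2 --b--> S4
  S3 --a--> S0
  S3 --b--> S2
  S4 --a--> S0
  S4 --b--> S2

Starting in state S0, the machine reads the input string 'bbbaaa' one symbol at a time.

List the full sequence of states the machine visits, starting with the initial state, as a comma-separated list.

Answer: S0, S0, S0, S0, S2, S2, S2

Derivation:
Start: S0
  read 'b': S0 --b--> S0
  read 'b': S0 --b--> S0
  read 'b': S0 --b--> S0
  read 'a': S0 --a--> S2
  read 'a': S2 --a--> S2
  read 'a': S2 --a--> S2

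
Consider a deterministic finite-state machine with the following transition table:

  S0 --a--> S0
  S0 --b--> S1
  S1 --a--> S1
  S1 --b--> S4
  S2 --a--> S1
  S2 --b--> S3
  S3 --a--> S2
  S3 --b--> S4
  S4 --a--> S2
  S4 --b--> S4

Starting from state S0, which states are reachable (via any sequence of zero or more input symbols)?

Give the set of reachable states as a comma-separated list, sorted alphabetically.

BFS from S0:
  visit S0: S0--a-->S0 (seen), S0--b-->S1 (new)
  visit S1: S1--a-->S1 (seen), S1--b-->S4 (new)
  visit S4: S4--a-->S2 (new), S4--b-->S4 (seen)
  visit S2: S2--a-->S1 (seen), S2--b-->S3 (new)
  visit S3: S3--a-->S2 (seen), S3--b-->S4 (seen)

Answer: S0, S1, S2, S3, S4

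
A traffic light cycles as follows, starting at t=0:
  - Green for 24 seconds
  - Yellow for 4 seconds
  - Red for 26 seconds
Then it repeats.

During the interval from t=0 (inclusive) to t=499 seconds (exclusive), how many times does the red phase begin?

Answer: 9

Derivation:
Cycle = 24+4+26 = 54s
red phase starts at t = k*54 + 28 for k=0,1,2,...
Need k*54+28 < 499 → k < 8.722
k ∈ {0, ..., 8} → 9 starts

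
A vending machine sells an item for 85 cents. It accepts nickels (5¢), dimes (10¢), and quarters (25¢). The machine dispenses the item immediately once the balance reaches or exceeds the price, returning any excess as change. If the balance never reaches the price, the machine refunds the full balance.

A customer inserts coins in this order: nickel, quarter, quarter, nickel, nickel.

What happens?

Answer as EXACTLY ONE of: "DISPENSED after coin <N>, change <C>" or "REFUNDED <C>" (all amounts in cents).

Price: 85¢
Coin 1 (nickel, 5¢): balance = 5¢
Coin 2 (quarter, 25¢): balance = 30¢
Coin 3 (quarter, 25¢): balance = 55¢
Coin 4 (nickel, 5¢): balance = 60¢
Coin 5 (nickel, 5¢): balance = 65¢
All coins inserted, balance 65¢ < price 85¢ → REFUND 65¢

Answer: REFUNDED 65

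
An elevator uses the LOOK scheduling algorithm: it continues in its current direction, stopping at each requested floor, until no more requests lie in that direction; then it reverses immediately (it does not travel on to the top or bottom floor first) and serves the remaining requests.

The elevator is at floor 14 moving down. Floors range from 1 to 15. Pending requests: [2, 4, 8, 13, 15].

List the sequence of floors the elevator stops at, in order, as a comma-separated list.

Answer: 13, 8, 4, 2, 15

Derivation:
Current: 14, moving DOWN
Serve below first (descending): [13, 8, 4, 2]
Then reverse, serve above (ascending): [15]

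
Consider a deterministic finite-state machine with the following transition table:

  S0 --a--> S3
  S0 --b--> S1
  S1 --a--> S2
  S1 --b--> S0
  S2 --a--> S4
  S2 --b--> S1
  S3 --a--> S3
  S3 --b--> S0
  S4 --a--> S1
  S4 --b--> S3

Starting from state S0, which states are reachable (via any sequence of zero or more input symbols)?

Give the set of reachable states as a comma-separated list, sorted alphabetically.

BFS from S0:
  visit S0: S0--a-->S3 (new), S0--b-->S1 (new)
  visit S3: S3--a-->S3 (seen), S3--b-->S0 (seen)
  visit S1: S1--a-->S2 (new), S1--b-->S0 (seen)
  visit S2: S2--a-->S4 (new), S2--b-->S1 (seen)
  visit S4: S4--a-->S1 (seen), S4--b-->S3 (seen)

Answer: S0, S1, S2, S3, S4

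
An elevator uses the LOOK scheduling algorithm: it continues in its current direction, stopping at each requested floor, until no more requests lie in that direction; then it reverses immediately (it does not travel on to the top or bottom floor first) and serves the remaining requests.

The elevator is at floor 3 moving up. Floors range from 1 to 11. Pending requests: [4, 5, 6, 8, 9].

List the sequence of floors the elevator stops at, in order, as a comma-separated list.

Answer: 4, 5, 6, 8, 9

Derivation:
Current: 3, moving UP
Serve above first (ascending): [4, 5, 6, 8, 9]
Then reverse, serve below (descending): []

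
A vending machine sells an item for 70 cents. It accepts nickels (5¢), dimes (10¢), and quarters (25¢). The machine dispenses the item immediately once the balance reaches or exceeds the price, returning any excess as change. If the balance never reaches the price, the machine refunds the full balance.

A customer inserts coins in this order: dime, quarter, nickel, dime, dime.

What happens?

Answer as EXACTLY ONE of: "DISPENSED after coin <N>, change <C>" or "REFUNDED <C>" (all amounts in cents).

Answer: REFUNDED 60

Derivation:
Price: 70¢
Coin 1 (dime, 10¢): balance = 10¢
Coin 2 (quarter, 25¢): balance = 35¢
Coin 3 (nickel, 5¢): balance = 40¢
Coin 4 (dime, 10¢): balance = 50¢
Coin 5 (dime, 10¢): balance = 60¢
All coins inserted, balance 60¢ < price 70¢ → REFUND 60¢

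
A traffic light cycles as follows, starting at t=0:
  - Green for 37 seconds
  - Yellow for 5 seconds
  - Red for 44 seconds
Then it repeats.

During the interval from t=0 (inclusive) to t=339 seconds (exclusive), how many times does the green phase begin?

Cycle = 37+5+44 = 86s
green phase starts at t = k*86 + 0 for k=0,1,2,...
Need k*86+0 < 339 → k < 3.942
k ∈ {0, ..., 3} → 4 starts

Answer: 4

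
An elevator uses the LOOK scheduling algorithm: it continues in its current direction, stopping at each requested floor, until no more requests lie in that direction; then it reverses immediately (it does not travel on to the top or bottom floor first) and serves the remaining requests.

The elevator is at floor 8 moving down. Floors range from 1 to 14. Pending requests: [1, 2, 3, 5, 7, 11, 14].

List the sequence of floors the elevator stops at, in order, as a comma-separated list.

Current: 8, moving DOWN
Serve below first (descending): [7, 5, 3, 2, 1]
Then reverse, serve above (ascending): [11, 14]

Answer: 7, 5, 3, 2, 1, 11, 14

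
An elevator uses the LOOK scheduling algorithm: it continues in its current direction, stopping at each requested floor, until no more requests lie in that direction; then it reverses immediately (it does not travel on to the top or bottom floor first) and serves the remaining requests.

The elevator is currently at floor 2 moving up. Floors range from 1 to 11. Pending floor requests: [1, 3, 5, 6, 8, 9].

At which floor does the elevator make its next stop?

Current floor: 2, direction: up
Requests above: [3, 5, 6, 8, 9]
Requests below: [1]
Moving up and requests lie above → nearest above is min([3, 5, 6, 8, 9]) = 3

Answer: 3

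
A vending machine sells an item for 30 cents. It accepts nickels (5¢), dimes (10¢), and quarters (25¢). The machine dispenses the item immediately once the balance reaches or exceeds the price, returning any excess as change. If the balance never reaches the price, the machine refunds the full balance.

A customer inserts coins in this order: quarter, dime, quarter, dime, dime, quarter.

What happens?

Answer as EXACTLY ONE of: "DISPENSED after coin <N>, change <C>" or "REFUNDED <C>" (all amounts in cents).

Price: 30¢
Coin 1 (quarter, 25¢): balance = 25¢
Coin 2 (dime, 10¢): balance = 35¢
  → balance >= price → DISPENSE, change = 35 - 30 = 5¢

Answer: DISPENSED after coin 2, change 5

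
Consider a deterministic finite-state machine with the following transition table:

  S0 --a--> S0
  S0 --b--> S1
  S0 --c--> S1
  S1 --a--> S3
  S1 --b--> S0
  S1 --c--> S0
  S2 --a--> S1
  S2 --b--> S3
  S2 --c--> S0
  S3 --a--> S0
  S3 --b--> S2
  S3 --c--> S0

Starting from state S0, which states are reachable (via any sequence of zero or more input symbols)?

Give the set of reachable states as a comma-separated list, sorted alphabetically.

BFS from S0:
  visit S0: S0--a-->S0 (seen), S0--b-->S1 (new), S0--c-->S1 (seen)
  visit S1: S1--a-->S3 (new), S1--b-->S0 (seen), S1--c-->S0 (seen)
  visit S3: S3--a-->S0 (seen), S3--b-->S2 (new), S3--c-->S0 (seen)
  visit S2: S2--a-->S1 (seen), S2--b-->S3 (seen), S2--c-->S0 (seen)

Answer: S0, S1, S2, S3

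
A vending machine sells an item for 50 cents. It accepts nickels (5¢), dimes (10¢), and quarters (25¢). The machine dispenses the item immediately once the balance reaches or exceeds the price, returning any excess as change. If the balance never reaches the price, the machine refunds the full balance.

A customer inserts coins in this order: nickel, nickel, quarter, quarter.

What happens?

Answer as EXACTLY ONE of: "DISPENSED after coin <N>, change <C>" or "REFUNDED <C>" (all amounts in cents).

Price: 50¢
Coin 1 (nickel, 5¢): balance = 5¢
Coin 2 (nickel, 5¢): balance = 10¢
Coin 3 (quarter, 25¢): balance = 35¢
Coin 4 (quarter, 25¢): balance = 60¢
  → balance >= price → DISPENSE, change = 60 - 50 = 10¢

Answer: DISPENSED after coin 4, change 10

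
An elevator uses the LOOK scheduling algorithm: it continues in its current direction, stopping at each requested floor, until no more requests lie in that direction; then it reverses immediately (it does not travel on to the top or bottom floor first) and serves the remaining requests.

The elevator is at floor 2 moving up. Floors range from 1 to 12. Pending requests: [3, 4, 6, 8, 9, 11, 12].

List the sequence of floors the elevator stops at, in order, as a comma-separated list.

Current: 2, moving UP
Serve above first (ascending): [3, 4, 6, 8, 9, 11, 12]
Then reverse, serve below (descending): []

Answer: 3, 4, 6, 8, 9, 11, 12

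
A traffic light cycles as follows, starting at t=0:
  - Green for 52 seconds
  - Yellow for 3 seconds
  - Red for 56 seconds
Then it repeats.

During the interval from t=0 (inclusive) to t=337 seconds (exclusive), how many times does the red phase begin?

Answer: 3

Derivation:
Cycle = 52+3+56 = 111s
red phase starts at t = k*111 + 55 for k=0,1,2,...
Need k*111+55 < 337 → k < 2.541
k ∈ {0, ..., 2} → 3 starts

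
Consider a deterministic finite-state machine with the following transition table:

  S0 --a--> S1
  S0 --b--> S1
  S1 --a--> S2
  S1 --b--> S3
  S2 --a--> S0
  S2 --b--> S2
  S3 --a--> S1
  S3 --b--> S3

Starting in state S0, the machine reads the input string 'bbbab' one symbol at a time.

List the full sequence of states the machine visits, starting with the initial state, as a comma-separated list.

Start: S0
  read 'b': S0 --b--> S1
  read 'b': S1 --b--> S3
  read 'b': S3 --b--> S3
  read 'a': S3 --a--> S1
  read 'b': S1 --b--> S3

Answer: S0, S1, S3, S3, S1, S3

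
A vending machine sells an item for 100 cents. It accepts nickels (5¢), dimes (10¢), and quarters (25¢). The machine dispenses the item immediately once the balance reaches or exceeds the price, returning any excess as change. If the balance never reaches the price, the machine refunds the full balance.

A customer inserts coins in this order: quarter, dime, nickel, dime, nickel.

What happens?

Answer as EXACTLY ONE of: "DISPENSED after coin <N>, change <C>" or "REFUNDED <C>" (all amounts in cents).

Price: 100¢
Coin 1 (quarter, 25¢): balance = 25¢
Coin 2 (dime, 10¢): balance = 35¢
Coin 3 (nickel, 5¢): balance = 40¢
Coin 4 (dime, 10¢): balance = 50¢
Coin 5 (nickel, 5¢): balance = 55¢
All coins inserted, balance 55¢ < price 100¢ → REFUND 55¢

Answer: REFUNDED 55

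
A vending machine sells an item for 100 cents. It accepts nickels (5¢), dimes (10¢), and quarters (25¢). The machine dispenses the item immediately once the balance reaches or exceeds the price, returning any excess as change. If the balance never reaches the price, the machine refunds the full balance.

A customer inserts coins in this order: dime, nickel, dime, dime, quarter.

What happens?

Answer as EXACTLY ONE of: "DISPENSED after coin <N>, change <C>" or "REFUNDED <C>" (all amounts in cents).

Answer: REFUNDED 60

Derivation:
Price: 100¢
Coin 1 (dime, 10¢): balance = 10¢
Coin 2 (nickel, 5¢): balance = 15¢
Coin 3 (dime, 10¢): balance = 25¢
Coin 4 (dime, 10¢): balance = 35¢
Coin 5 (quarter, 25¢): balance = 60¢
All coins inserted, balance 60¢ < price 100¢ → REFUND 60¢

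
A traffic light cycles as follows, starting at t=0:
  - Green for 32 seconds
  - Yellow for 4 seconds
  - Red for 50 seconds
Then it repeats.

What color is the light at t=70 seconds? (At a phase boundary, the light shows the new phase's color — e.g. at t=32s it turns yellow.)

Cycle length = 32 + 4 + 50 = 86s
t = 70, phase_t = 70 mod 86 = 70
70 >= 36 → RED

Answer: red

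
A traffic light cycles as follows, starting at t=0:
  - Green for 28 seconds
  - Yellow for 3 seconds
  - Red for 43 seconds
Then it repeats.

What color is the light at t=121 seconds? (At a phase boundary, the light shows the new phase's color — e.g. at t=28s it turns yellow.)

Answer: red

Derivation:
Cycle length = 28 + 3 + 43 = 74s
t = 121, phase_t = 121 mod 74 = 47
47 >= 31 → RED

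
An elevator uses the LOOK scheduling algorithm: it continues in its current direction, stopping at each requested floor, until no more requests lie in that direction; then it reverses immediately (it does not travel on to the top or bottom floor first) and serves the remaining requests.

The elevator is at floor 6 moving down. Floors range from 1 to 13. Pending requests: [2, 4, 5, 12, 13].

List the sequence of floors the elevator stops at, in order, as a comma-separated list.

Answer: 5, 4, 2, 12, 13

Derivation:
Current: 6, moving DOWN
Serve below first (descending): [5, 4, 2]
Then reverse, serve above (ascending): [12, 13]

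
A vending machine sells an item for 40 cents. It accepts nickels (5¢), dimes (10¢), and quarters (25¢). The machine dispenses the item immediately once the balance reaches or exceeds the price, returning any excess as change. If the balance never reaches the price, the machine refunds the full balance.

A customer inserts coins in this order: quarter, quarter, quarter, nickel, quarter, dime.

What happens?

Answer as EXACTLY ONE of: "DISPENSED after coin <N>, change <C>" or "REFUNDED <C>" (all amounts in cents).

Answer: DISPENSED after coin 2, change 10

Derivation:
Price: 40¢
Coin 1 (quarter, 25¢): balance = 25¢
Coin 2 (quarter, 25¢): balance = 50¢
  → balance >= price → DISPENSE, change = 50 - 40 = 10¢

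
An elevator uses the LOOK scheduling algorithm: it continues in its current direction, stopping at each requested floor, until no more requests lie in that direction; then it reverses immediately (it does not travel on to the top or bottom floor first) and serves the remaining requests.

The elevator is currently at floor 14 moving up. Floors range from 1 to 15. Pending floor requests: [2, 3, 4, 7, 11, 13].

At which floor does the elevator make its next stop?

Current floor: 14, direction: up
Requests above: []
Requests below: [2, 3, 4, 7, 11, 13]
Moving up but no requests above → reverse; nearest below is max([2, 3, 4, 7, 11, 13]) = 13

Answer: 13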